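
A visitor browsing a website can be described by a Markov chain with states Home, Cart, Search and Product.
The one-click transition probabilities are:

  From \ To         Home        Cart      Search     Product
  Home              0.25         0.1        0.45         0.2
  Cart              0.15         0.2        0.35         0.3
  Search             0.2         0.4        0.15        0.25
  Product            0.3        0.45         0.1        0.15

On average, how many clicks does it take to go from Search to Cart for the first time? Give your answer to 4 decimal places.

2.9340

Let t(s) be the expected number of clicks to first reach Cart from state s, with t(Cart) = 0. Conditioning on the first click:
t(Home) = 1 + 0.25·t(Home) + 0.45·t(Search) + 0.2·t(Product)
t(Search) = 1 + 0.2·t(Home) + 0.15·t(Search) + 0.25·t(Product)
t(Product) = 1 + 0.3·t(Home) + 0.1·t(Search) + 0.15·t(Product)
Solving: t(Home) = 3.8631, t(Search) = 2.9340, t(Product) = 2.8851.
Expected clicks from Search to Cart: 2.9340.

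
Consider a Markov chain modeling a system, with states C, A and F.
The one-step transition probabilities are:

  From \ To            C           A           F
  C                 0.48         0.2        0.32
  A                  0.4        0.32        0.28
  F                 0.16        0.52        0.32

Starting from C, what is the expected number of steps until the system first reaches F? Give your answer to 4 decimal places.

3.2164

Let t(s) be the expected number of steps to first reach F from state s, with t(F) = 0. Conditioning on the first step:
t(C) = 1 + 0.48·t(C) + 0.2·t(A)
t(A) = 1 + 0.4·t(C) + 0.32·t(A)
Solving: t(C) = 3.2164, t(A) = 3.3626.
Expected steps from C to F: 3.2164.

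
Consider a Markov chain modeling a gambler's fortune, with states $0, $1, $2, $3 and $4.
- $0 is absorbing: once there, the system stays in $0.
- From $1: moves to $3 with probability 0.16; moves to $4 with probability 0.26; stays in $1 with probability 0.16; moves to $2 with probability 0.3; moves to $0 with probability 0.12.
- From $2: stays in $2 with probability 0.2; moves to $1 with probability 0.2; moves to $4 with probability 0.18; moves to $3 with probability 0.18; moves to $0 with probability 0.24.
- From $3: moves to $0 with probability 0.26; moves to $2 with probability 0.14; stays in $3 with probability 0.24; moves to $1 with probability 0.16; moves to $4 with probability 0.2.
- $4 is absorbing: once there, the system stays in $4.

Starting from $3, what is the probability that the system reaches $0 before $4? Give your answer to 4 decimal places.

0.5302

Let h(s) be the probability of absorption at $0 starting from transient state s. Then h($0) = 1 and h($4) = 0. By first-step analysis:
h($1) = 0.12·1 + 0.16·h($1) + 0.3·h($2) + 0.16·h($3) + 0.26·0
h($2) = 0.24·1 + 0.2·h($1) + 0.2·h($2) + 0.18·h($3) + 0.18·0
h($3) = 0.26·1 + 0.16·h($1) + 0.14·h($2) + 0.24·h($3) + 0.2·0
Solving: h($1) = 0.4322, h($2) = 0.5274, h($3) = 0.5302.
Starting from $3, the probability is 0.5302.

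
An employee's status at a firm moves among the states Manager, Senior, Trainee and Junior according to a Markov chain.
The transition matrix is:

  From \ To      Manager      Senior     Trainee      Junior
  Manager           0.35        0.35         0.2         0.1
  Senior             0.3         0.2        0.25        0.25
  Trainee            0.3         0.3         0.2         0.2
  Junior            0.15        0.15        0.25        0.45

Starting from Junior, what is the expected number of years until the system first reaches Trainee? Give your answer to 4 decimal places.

4.1894

Let t(s) be the expected number of years to first reach Trainee from state s, with t(Trainee) = 0. Conditioning on the first year:
t(Manager) = 1 + 0.35·t(Manager) + 0.35·t(Senior) + 0.1·t(Junior)
t(Senior) = 1 + 0.3·t(Manager) + 0.2·t(Senior) + 0.25·t(Junior)
t(Junior) = 1 + 0.15·t(Manager) + 0.15·t(Senior) + 0.45·t(Junior)
Solving: t(Manager) = 4.4620, t(Senior) = 4.2324, t(Junior) = 4.1894.
Expected years from Junior to Trainee: 4.1894.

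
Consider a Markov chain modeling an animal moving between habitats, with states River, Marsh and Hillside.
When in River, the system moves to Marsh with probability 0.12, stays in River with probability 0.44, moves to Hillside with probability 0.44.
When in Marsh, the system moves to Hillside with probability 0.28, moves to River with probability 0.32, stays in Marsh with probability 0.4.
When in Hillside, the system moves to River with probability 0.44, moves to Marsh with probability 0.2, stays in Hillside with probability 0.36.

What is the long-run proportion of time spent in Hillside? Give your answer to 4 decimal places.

0.3765

Let the stationary distribution be π with π = πP and π_1 + π_2 + π_3 = 1.
π_1 = 0.44·π_1 + 0.32·π_2 + 0.44·π_3
π_2 = 0.12·π_1 + 0.4·π_2 + 0.2·π_3
Solving with the normalization constraint gives π = (0.4150, 0.2085, 0.3765).
So the stationary probability of Hillside is 0.3765.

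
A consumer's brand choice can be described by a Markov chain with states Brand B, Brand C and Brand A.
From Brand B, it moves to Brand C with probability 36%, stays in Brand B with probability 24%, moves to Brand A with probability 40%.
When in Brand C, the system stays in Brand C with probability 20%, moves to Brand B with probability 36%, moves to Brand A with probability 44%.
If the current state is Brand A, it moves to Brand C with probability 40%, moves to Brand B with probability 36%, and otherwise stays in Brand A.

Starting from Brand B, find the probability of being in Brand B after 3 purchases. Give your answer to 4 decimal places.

0.3203

Propagate the distribution vector 3 purchases from Brand B.
After 0 purchases: (1.0000, 0.0000, 0.0000)
After 1 purchase: (0.2400, 0.3600, 0.4000)
After 2 purchases: (0.3312, 0.3184, 0.3504)
After 3 purchases: (0.3203, 0.3231, 0.3567)
P(in Brand B after 3 purchases) = 0.3203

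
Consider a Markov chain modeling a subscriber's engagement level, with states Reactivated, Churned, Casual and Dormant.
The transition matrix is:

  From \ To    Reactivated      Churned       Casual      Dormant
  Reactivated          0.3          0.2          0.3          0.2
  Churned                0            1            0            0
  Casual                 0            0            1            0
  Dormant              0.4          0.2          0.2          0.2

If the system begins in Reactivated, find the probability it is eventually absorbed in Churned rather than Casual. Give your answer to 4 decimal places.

Let h(s) be the probability of absorption at Churned starting from transient state s. Then h(Churned) = 1 and h(Casual) = 0. By first-step analysis:
h(Reactivated) = 0.3·h(Reactivated) + 0.2·1 + 0.3·0 + 0.2·h(Dormant)
h(Dormant) = 0.4·h(Reactivated) + 0.2·1 + 0.2·0 + 0.2·h(Dormant)
Solving: h(Reactivated) = 0.4167, h(Dormant) = 0.4583.
Starting from Reactivated, the probability is 0.4167.

0.4167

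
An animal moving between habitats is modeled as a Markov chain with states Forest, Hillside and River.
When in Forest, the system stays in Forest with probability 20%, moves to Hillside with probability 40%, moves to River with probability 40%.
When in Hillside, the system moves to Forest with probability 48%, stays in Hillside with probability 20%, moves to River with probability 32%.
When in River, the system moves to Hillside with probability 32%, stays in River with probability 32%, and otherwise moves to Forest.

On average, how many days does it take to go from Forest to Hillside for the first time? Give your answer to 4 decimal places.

Let t(s) be the expected number of days to first reach Hillside from state s, with t(Hillside) = 0. Conditioning on the first day:
t(Forest) = 1 + 0.2·t(Forest) + 0.4·t(River)
t(River) = 1 + 0.36·t(Forest) + 0.32·t(River)
Solving: t(Forest) = 2.7000, t(River) = 2.9000.
Expected days from Forest to Hillside: 2.7000.

2.7000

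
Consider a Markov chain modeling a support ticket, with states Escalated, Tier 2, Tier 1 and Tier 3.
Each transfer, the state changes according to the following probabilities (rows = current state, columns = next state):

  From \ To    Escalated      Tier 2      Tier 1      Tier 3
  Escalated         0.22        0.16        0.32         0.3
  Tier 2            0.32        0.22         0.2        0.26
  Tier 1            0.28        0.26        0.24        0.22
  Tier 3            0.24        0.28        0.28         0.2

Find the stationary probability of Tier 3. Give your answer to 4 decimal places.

0.2454

Let the stationary distribution be π with π = πP and π_1 + π_2 + π_3 + π_4 = 1.
π_1 = 0.22·π_1 + 0.32·π_2 + 0.28·π_3 + 0.24·π_4
π_2 = 0.16·π_1 + 0.22·π_2 + 0.26·π_3 + 0.28·π_4
π_3 = 0.32·π_1 + 0.2·π_2 + 0.24·π_3 + 0.28·π_4
Solving with the normalization constraint gives π = (0.2635, 0.2294, 0.2617, 0.2454).
So the stationary probability of Tier 3 is 0.2454.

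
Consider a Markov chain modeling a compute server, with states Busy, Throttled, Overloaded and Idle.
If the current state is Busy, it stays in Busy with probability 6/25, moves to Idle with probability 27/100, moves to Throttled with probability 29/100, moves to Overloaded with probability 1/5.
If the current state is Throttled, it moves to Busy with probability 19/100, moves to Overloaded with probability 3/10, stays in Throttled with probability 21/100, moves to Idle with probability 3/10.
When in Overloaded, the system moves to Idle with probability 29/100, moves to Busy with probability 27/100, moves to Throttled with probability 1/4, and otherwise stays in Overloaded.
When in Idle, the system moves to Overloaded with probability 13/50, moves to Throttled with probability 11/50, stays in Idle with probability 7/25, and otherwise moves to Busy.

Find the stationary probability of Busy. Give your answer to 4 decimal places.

Let the stationary distribution be π with π = πP and π_1 + π_2 + π_3 + π_4 = 1.
π_1 = 0.24·π_1 + 0.19·π_2 + 0.27·π_3 + 0.24·π_4
π_2 = 0.29·π_1 + 0.21·π_2 + 0.25·π_3 + 0.22·π_4
π_3 = 0.2·π_1 + 0.3·π_2 + 0.19·π_3 + 0.26·π_4
Solving with the normalization constraint gives π = (0.2351, 0.2412, 0.2388, 0.2849).
So the stationary probability of Busy is 0.2351.

0.2351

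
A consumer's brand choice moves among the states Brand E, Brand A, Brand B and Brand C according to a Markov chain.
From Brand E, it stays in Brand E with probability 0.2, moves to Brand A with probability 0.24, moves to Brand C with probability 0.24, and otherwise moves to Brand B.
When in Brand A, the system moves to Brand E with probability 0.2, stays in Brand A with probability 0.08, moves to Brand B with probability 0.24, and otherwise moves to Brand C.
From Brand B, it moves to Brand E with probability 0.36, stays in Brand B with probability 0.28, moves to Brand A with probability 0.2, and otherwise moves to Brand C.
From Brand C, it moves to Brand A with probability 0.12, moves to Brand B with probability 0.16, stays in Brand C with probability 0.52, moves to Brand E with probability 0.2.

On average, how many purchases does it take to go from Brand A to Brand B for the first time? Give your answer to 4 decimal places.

4.5455

Let t(s) be the expected number of purchases to first reach Brand B from state s, with t(Brand B) = 0. Conditioning on the first purchase:
t(Brand E) = 1 + 0.2·t(Brand E) + 0.24·t(Brand A) + 0.24·t(Brand C)
t(Brand A) = 1 + 0.2·t(Brand E) + 0.08·t(Brand A) + 0.48·t(Brand C)
t(Brand C) = 1 + 0.2·t(Brand E) + 0.12·t(Brand A) + 0.52·t(Brand C)
Solving: t(Brand E) = 4.0909, t(Brand A) = 4.5455, t(Brand C) = 4.9242.
Expected purchases from Brand A to Brand B: 4.5455.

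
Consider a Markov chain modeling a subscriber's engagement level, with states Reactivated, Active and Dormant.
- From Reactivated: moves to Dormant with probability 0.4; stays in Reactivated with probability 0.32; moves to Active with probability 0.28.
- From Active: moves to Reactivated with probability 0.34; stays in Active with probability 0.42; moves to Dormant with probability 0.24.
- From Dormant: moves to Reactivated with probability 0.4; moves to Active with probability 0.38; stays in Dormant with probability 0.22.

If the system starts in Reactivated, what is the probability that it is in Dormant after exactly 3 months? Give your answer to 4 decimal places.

0.2916

Propagate the distribution vector 3 months from Reactivated.
After 0 months: (1.0000, 0.0000, 0.0000)
After 1 month: (0.3200, 0.2800, 0.4000)
After 2 months: (0.3576, 0.3592, 0.2832)
After 3 months: (0.3498, 0.3586, 0.2916)
P(in Dormant after 3 months) = 0.2916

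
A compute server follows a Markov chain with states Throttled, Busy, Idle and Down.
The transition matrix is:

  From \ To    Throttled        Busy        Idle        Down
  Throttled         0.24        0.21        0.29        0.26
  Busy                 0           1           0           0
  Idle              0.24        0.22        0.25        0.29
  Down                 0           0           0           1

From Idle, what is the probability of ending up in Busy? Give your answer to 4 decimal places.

0.4349

Let h(s) be the probability of absorption at Busy starting from transient state s. Then h(Busy) = 1 and h(Down) = 0. By first-step analysis:
h(Throttled) = 0.24·h(Throttled) + 0.21·1 + 0.29·h(Idle) + 0.26·0
h(Idle) = 0.24·h(Throttled) + 0.22·1 + 0.25·h(Idle) + 0.29·0
Solving: h(Throttled) = 0.4422, h(Idle) = 0.4349.
Starting from Idle, the probability is 0.4349.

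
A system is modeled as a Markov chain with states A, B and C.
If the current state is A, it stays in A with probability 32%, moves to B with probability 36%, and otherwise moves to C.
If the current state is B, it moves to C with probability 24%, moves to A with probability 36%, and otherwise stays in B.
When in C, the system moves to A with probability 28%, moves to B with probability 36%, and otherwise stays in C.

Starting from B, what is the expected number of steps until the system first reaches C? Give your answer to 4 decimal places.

3.7356

Let t(s) be the expected number of steps to first reach C from state s, with t(C) = 0. Conditioning on the first step:
t(A) = 1 + 0.32·t(A) + 0.36·t(B)
t(B) = 1 + 0.36·t(A) + 0.4·t(B)
Solving: t(A) = 3.4483, t(B) = 3.7356.
Expected steps from B to C: 3.7356.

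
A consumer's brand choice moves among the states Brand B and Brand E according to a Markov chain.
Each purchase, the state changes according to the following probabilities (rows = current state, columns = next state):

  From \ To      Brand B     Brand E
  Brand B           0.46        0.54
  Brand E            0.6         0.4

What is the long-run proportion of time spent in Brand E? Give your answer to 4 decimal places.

0.4737

Let the stationary distribution be π with π = πP and π_1 + π_2 = 1.
π_1 = 0.46·π_1 + 0.6·π_2
Solving with the normalization constraint gives π = (0.5263, 0.4737).
So the stationary probability of Brand E is 0.4737.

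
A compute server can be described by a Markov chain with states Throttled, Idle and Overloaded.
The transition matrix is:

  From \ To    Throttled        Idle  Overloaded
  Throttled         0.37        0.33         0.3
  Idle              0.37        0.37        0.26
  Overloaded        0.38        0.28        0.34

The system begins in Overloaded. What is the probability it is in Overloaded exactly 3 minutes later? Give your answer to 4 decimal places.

Propagate the distribution vector 3 minutes from Overloaded.
After 0 minutes: (0.0000, 0.0000, 1.0000)
After 1 minute: (0.3800, 0.2800, 0.3400)
After 2 minutes: (0.3734, 0.3242, 0.3024)
After 3 minutes: (0.3730, 0.3278, 0.2991)
P(in Overloaded after 3 minutes) = 0.2991

0.2991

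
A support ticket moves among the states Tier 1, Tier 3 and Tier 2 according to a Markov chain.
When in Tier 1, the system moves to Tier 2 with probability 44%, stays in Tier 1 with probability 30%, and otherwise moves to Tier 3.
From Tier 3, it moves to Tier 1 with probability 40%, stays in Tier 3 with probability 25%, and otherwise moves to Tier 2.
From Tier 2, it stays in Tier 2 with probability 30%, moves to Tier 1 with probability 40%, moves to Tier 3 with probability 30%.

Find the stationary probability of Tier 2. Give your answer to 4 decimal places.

0.3645

Let the stationary distribution be π with π = πP and π_1 + π_2 + π_3 = 1.
π_1 = 0.3·π_1 + 0.4·π_2 + 0.4·π_3
π_2 = 0.26·π_1 + 0.25·π_2 + 0.3·π_3
Solving with the normalization constraint gives π = (0.3636, 0.2719, 0.3645).
So the stationary probability of Tier 2 is 0.3645.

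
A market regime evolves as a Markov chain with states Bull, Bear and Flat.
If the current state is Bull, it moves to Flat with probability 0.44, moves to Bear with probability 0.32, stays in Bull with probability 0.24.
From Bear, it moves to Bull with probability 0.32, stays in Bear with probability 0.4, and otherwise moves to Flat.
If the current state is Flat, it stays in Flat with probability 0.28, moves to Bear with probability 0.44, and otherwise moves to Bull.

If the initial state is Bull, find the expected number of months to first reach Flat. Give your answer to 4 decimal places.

Let t(s) be the expected number of months to first reach Flat from state s, with t(Flat) = 0. Conditioning on the first month:
t(Bull) = 1 + 0.24·t(Bull) + 0.32·t(Bear)
t(Bear) = 1 + 0.32·t(Bull) + 0.4·t(Bear)
Solving: t(Bull) = 2.6018, t(Bear) = 3.0543.
Expected months from Bull to Flat: 2.6018.

2.6018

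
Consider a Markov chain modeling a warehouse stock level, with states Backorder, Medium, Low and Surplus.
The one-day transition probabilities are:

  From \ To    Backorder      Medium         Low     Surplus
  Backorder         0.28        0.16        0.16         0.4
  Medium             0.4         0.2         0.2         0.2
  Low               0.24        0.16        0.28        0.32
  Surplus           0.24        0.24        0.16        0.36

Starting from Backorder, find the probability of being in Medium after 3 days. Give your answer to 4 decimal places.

Propagate the distribution vector 3 days from Backorder.
After 0 days: (1.0000, 0.0000, 0.0000, 0.0000)
After 1 day: (0.2800, 0.1600, 0.1600, 0.4000)
After 2 days: (0.2768, 0.1984, 0.1856, 0.3392)
After 3 days: (0.2828, 0.1951, 0.1902, 0.3319)
P(in Medium after 3 days) = 0.1951

0.1951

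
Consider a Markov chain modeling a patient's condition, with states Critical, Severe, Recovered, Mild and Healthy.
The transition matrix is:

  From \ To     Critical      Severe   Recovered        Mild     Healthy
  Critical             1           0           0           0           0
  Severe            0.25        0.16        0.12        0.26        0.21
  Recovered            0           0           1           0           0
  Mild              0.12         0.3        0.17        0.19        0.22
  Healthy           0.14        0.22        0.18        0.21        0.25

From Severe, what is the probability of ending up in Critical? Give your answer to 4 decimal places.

Let h(s) be the probability of absorption at Critical starting from transient state s. Then h(Critical) = 1 and h(Recovered) = 0. By first-step analysis:
h(Severe) = 0.25·1 + 0.16·h(Severe) + 0.12·0 + 0.26·h(Mild) + 0.21·h(Healthy)
h(Mild) = 0.12·1 + 0.3·h(Severe) + 0.17·0 + 0.19·h(Mild) + 0.22·h(Healthy)
h(Healthy) = 0.14·1 + 0.22·h(Severe) + 0.18·0 + 0.21·h(Mild) + 0.25·h(Healthy)
Solving: h(Severe) = 0.5742, h(Mild) = 0.4949, h(Healthy) = 0.4937.
Starting from Severe, the probability is 0.5742.

0.5742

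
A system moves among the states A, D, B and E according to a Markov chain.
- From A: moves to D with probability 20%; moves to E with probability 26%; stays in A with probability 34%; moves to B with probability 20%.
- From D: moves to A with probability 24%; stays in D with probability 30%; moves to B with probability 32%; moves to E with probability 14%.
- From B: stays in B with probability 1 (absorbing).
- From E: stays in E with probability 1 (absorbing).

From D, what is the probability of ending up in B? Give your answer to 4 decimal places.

0.6261

Let h(s) be the probability of absorption at B starting from transient state s. Then h(B) = 1 and h(E) = 0. By first-step analysis:
h(A) = 0.34·h(A) + 0.2·h(D) + 0.2·1 + 0.26·0
h(D) = 0.24·h(A) + 0.3·h(D) + 0.32·1 + 0.14·0
Solving: h(A) = 0.4928, h(D) = 0.6261.
Starting from D, the probability is 0.6261.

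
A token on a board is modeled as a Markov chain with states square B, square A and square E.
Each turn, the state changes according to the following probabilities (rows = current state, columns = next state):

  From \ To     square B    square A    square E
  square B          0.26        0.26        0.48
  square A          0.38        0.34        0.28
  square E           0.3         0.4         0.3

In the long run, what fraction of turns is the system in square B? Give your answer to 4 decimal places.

Let the stationary distribution be π with π = πP and π_1 + π_2 + π_3 = 1.
π_1 = 0.26·π_1 + 0.38·π_2 + 0.3·π_3
π_2 = 0.26·π_1 + 0.34·π_2 + 0.4·π_3
Solving with the normalization constraint gives π = (0.3143, 0.3358, 0.3499).
So the stationary probability of square B is 0.3143.

0.3143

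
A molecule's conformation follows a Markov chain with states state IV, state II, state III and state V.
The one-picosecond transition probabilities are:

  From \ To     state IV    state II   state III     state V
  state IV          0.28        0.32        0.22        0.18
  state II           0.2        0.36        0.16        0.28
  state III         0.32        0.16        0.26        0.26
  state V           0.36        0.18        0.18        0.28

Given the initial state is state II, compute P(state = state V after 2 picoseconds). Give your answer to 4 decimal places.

Propagate the distribution vector 2 picoseconds from state II.
After 0 picoseconds: (0.0000, 1.0000, 0.0000, 0.0000)
After 1 picosecond: (0.2000, 0.3600, 0.1600, 0.2800)
After 2 picoseconds: (0.2800, 0.2696, 0.1936, 0.2568)
P(in state V after 2 picoseconds) = 0.2568

0.2568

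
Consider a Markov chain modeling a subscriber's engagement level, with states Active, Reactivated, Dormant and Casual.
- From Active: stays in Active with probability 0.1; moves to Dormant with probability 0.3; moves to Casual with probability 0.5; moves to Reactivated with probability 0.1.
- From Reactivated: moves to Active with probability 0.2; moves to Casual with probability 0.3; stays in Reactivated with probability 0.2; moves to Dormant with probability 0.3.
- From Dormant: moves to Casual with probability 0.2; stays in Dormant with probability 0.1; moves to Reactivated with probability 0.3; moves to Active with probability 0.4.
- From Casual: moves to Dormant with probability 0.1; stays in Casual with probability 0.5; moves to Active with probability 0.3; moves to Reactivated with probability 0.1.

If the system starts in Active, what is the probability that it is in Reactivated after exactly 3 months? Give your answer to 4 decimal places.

Propagate the distribution vector 3 months from Active.
After 0 months: (1.0000, 0.0000, 0.0000, 0.0000)
After 1 month: (0.1000, 0.1000, 0.3000, 0.5000)
After 2 months: (0.3000, 0.1700, 0.1400, 0.3900)
After 3 months: (0.2370, 0.1450, 0.1940, 0.4240)
P(in Reactivated after 3 months) = 0.1450

0.1450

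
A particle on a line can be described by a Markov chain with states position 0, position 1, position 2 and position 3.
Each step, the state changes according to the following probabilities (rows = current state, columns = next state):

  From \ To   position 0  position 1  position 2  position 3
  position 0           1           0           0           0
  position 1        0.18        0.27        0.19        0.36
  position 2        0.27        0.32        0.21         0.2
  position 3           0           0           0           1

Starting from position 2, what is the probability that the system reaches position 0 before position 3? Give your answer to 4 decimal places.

0.4937

Let h(s) be the probability of absorption at position 0 starting from transient state s. Then h(position 0) = 1 and h(position 3) = 0. By first-step analysis:
h(position 1) = 0.18·1 + 0.27·h(position 1) + 0.19·h(position 2) + 0.36·0
h(position 2) = 0.27·1 + 0.32·h(position 1) + 0.21·h(position 2) + 0.2·0
Solving: h(position 1) = 0.3751, h(position 2) = 0.4937.
Starting from position 2, the probability is 0.4937.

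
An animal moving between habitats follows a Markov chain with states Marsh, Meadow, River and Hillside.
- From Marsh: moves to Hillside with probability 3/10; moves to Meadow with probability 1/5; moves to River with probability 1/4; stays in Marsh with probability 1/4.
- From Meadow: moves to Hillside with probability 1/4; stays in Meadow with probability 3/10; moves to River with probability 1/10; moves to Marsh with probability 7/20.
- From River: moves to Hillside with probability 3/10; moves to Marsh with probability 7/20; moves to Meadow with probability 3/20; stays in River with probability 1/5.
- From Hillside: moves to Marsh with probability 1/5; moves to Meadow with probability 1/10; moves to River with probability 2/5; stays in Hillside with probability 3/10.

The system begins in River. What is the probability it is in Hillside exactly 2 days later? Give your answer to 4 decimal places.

0.2925

Propagate the distribution vector 2 days from River.
After 0 days: (0.0000, 0.0000, 1.0000, 0.0000)
After 1 day: (0.3500, 0.1500, 0.2000, 0.3000)
After 2 days: (0.2700, 0.1750, 0.2625, 0.2925)
P(in Hillside after 2 days) = 0.2925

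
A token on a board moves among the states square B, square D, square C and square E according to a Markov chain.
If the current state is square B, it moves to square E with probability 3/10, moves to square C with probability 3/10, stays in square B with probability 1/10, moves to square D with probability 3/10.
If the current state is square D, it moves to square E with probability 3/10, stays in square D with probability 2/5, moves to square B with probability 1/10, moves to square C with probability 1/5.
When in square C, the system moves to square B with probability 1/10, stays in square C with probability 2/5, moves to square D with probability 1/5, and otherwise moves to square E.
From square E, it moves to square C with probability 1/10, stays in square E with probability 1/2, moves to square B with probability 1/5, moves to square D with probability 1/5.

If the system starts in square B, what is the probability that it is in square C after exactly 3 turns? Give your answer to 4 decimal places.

0.2250

Propagate the distribution vector 3 turns from square B.
After 0 turns: (1.0000, 0.0000, 0.0000, 0.0000)
After 1 turn: (0.1000, 0.3000, 0.3000, 0.3000)
After 2 turns: (0.1300, 0.2700, 0.2400, 0.3600)
After 3 turns: (0.1360, 0.2670, 0.2250, 0.3720)
P(in square C after 3 turns) = 0.2250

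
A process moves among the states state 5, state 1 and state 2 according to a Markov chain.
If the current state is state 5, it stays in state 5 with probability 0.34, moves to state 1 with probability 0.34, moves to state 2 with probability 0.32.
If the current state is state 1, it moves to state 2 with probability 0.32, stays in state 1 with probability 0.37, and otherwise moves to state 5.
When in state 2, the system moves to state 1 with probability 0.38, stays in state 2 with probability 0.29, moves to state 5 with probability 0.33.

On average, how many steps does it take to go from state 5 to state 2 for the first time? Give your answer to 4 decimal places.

3.1250

Let t(s) be the expected number of steps to first reach state 2 from state s, with t(state 2) = 0. Conditioning on the first step:
t(state 5) = 1 + 0.34·t(state 5) + 0.34·t(state 1)
t(state 1) = 1 + 0.31·t(state 5) + 0.37·t(state 1)
Solving: t(state 5) = 3.1250, t(state 1) = 3.1250.
Expected steps from state 5 to state 2: 3.1250.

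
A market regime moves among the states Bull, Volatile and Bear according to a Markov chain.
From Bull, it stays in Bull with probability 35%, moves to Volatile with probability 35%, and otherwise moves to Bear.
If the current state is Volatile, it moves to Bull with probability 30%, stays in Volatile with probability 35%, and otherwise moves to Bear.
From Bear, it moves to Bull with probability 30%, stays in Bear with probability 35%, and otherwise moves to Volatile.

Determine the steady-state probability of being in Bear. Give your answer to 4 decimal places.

Let the stationary distribution be π with π = πP and π_1 + π_2 + π_3 = 1.
π_1 = 0.35·π_1 + 0.3·π_2 + 0.3·π_3
π_2 = 0.35·π_1 + 0.35·π_2 + 0.35·π_3
Solving with the normalization constraint gives π = (0.3158, 0.3500, 0.3342).
So the stationary probability of Bear is 0.3342.

0.3342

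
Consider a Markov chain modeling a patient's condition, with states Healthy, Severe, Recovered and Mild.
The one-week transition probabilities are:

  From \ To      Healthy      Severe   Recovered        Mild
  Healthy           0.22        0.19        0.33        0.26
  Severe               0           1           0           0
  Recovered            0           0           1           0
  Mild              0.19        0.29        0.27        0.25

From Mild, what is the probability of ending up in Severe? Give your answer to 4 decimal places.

Let h(s) be the probability of absorption at Severe starting from transient state s. Then h(Severe) = 1 and h(Recovered) = 0. By first-step analysis:
h(Healthy) = 0.22·h(Healthy) + 0.19·1 + 0.33·0 + 0.26·h(Mild)
h(Mild) = 0.19·h(Healthy) + 0.29·1 + 0.27·0 + 0.25·h(Mild)
Solving: h(Healthy) = 0.4068, h(Mild) = 0.4897.
Starting from Mild, the probability is 0.4897.

0.4897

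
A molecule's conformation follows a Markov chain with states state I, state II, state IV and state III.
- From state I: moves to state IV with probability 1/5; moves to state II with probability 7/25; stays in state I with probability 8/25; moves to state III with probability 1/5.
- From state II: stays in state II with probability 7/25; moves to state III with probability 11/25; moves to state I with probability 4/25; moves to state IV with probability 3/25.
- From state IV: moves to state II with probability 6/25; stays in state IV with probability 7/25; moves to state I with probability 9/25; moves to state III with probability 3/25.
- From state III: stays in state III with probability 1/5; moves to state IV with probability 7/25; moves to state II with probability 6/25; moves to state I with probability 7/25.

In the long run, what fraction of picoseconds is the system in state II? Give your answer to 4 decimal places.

Let the stationary distribution be π with π = πP and π_1 + π_2 + π_3 + π_4 = 1.
π_1 = 0.32·π_1 + 0.16·π_2 + 0.36·π_3 + 0.28·π_4
π_2 = 0.28·π_1 + 0.28·π_2 + 0.24·π_3 + 0.24·π_4
π_3 = 0.2·π_1 + 0.12·π_2 + 0.28·π_3 + 0.28·π_4
Solving with the normalization constraint gives π = (0.2770, 0.2615, 0.2160, 0.2455).
So the stationary probability of state II is 0.2615.

0.2615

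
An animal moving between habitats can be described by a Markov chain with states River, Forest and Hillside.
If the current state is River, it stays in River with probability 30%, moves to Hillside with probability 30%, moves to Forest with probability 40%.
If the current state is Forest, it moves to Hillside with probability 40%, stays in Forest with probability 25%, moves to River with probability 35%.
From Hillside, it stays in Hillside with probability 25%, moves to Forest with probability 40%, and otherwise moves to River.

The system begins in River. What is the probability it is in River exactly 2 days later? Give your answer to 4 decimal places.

0.3350

Sum over the intermediate state after 1 day:
P = P(River→River)·P(River→River) + P(River→Forest)·P(Forest→River) + P(River→Hillside)·P(Hillside→River)
  = 0.3×0.3 + 0.4×0.35 + 0.3×0.35
  = 0.0900 + 0.1400 + 0.1050 = 0.3350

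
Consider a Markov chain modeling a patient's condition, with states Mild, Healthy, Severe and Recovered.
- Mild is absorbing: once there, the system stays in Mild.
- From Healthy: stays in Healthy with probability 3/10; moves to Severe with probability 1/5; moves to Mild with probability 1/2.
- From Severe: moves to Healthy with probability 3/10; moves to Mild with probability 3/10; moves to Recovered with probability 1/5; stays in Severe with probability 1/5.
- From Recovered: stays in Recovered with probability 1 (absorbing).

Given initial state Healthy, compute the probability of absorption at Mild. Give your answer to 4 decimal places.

0.9200

Let h(s) be the probability of absorption at Mild starting from transient state s. Then h(Mild) = 1 and h(Recovered) = 0. By first-step analysis:
h(Healthy) = 0.5·1 + 0.3·h(Healthy) + 0.2·h(Severe)
h(Severe) = 0.3·1 + 0.3·h(Healthy) + 0.2·h(Severe) + 0.2·0
Solving: h(Healthy) = 0.9200, h(Severe) = 0.7200.
Starting from Healthy, the probability is 0.9200.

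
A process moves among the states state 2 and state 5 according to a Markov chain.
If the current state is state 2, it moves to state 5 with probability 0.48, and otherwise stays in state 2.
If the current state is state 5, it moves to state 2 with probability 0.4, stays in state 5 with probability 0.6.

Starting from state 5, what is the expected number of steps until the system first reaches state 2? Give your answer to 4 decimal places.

2.5000

Let t(s) be the expected number of steps to first reach state 2 from state s, with t(state 2) = 0. Conditioning on the first step:
t(state 5) = 1 + 0.6·t(state 5)
Solving: t(state 5) = 2.5000.
Expected steps from state 5 to state 2: 2.5000.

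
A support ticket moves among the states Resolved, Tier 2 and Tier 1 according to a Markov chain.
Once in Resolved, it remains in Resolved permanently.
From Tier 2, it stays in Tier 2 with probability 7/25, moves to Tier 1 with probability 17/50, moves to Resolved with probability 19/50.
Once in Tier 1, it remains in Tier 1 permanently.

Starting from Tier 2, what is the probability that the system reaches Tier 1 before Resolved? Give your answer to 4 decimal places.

Let h(s) be the probability of absorption at Tier 1 starting from transient state s. Then h(Tier 1) = 1 and h(Resolved) = 0. By first-step analysis:
h(Tier 2) = 0.38·0 + 0.28·h(Tier 2) + 0.34·1
Solving: h(Tier 2) = 0.4722.
Starting from Tier 2, the probability is 0.4722.

0.4722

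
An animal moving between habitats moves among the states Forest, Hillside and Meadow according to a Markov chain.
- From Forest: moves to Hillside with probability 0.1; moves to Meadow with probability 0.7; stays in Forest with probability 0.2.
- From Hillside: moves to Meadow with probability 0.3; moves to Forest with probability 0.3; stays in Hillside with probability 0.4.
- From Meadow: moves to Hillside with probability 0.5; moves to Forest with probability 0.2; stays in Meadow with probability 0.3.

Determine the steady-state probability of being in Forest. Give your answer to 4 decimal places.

Let the stationary distribution be π with π = πP and π_1 + π_2 + π_3 = 1.
π_1 = 0.2·π_1 + 0.3·π_2 + 0.2·π_3
π_2 = 0.1·π_1 + 0.4·π_2 + 0.5·π_3
Solving with the normalization constraint gives π = (0.2368, 0.3684, 0.3947).
So the stationary probability of Forest is 0.2368.

0.2368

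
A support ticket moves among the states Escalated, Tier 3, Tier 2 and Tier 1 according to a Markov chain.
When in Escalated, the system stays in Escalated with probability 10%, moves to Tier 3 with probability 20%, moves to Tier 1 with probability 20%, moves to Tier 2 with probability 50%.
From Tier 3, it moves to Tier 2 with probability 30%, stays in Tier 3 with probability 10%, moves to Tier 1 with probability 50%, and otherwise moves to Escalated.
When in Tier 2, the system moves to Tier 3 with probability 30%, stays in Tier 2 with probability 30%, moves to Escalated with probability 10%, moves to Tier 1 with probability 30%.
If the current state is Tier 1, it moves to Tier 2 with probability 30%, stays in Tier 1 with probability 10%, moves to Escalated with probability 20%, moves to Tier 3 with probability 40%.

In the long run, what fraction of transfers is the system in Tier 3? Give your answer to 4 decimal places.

0.2629

Let the stationary distribution be π with π = πP and π_1 + π_2 + π_3 + π_4 = 1.
π_1 = 0.1·π_1 + 0.1·π_2 + 0.1·π_3 + 0.2·π_4
π_2 = 0.2·π_1 + 0.1·π_2 + 0.3·π_3 + 0.4·π_4
π_3 = 0.5·π_1 + 0.3·π_2 + 0.3·π_3 + 0.3·π_4
Solving with the normalization constraint gives π = (0.1283, 0.2629, 0.3257, 0.2831).
So the stationary probability of Tier 3 is 0.2629.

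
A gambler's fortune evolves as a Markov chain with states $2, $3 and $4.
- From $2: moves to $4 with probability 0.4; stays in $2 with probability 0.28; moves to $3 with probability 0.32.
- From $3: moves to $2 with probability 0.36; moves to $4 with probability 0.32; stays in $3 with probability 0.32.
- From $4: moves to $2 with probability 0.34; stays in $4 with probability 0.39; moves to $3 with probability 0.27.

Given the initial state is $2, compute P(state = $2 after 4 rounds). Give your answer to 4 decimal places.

Propagate the distribution vector 4 rounds from $2.
After 0 rounds: (1.0000, 0.0000, 0.0000)
After 1 round: (0.2800, 0.3200, 0.4000)
After 2 rounds: (0.3296, 0.3000, 0.3704)
After 3 rounds: (0.3262, 0.3015, 0.3723)
After 4 rounds: (0.3265, 0.3014, 0.3722)
P(in $2 after 4 rounds) = 0.3265

0.3265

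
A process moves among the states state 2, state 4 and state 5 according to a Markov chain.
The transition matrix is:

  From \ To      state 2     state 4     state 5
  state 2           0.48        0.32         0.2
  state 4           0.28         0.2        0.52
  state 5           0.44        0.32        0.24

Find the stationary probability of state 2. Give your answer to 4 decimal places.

0.4107

Let the stationary distribution be π with π = πP and π_1 + π_2 + π_3 = 1.
π_1 = 0.48·π_1 + 0.28·π_2 + 0.44·π_3
π_2 = 0.32·π_1 + 0.2·π_2 + 0.32·π_3
Solving with the normalization constraint gives π = (0.4107, 0.2857, 0.3036).
So the stationary probability of state 2 is 0.4107.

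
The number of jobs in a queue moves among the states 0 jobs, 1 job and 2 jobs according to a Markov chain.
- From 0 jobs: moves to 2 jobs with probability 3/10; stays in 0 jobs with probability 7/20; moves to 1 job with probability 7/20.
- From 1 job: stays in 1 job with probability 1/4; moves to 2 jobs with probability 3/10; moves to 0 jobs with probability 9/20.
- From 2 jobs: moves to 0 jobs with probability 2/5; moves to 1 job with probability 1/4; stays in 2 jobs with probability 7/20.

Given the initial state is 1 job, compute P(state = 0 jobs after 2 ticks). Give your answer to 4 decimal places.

0.3900

Sum over the intermediate state after 1 tick:
P = P(1 job→0 jobs)·P(0 jobs→0 jobs) + P(1 job→1 job)·P(1 job→0 jobs) + P(1 job→2 jobs)·P(2 jobs→0 jobs)
  = 0.45×0.35 + 0.25×0.45 + 0.3×0.4
  = 0.1575 + 0.1125 + 0.1200 = 0.3900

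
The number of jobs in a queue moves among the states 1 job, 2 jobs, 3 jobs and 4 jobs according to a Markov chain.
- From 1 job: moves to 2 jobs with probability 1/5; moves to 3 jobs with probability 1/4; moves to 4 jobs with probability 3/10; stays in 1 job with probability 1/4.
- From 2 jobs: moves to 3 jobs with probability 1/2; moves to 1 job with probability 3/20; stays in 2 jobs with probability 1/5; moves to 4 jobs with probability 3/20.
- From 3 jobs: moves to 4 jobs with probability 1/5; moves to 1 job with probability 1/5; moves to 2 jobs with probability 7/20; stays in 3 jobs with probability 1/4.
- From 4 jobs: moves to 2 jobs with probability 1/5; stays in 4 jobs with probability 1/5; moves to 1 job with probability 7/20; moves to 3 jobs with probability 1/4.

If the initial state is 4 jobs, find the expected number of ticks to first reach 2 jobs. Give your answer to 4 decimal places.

4.2105

Let t(s) be the expected number of ticks to first reach 2 jobs from state s, with t(2 jobs) = 0. Conditioning on the first tick:
t(1 job) = 1 + 0.25·t(1 job) + 0.25·t(3 jobs) + 0.3·t(4 jobs)
t(3 jobs) = 1 + 0.2·t(1 job) + 0.25·t(3 jobs) + 0.2·t(4 jobs)
t(4 jobs) = 1 + 0.35·t(1 job) + 0.25·t(3 jobs) + 0.2·t(4 jobs)
Solving: t(1 job) = 4.2105, t(3 jobs) = 3.5789, t(4 jobs) = 4.2105.
Expected ticks from 4 jobs to 2 jobs: 4.2105.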